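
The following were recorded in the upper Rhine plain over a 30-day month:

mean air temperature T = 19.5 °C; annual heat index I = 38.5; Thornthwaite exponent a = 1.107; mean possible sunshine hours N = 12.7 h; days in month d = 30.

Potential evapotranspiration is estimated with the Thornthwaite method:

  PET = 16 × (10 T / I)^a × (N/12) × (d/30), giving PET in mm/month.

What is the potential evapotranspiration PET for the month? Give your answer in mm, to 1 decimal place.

102.0 mm

10T/I = 10 × 19.5 / 38.5 = 5.0649
(10T/I)^a = 5.0649^1.107 = 6.0250
Uncorrected PET = 16 × 6.0250 = 96.400 mm
Correction = (N/12)(d/30) = (12.7/12)(30/30) = 1.0583
PET = 96.400 × 1.0583 = 102.020 mm/month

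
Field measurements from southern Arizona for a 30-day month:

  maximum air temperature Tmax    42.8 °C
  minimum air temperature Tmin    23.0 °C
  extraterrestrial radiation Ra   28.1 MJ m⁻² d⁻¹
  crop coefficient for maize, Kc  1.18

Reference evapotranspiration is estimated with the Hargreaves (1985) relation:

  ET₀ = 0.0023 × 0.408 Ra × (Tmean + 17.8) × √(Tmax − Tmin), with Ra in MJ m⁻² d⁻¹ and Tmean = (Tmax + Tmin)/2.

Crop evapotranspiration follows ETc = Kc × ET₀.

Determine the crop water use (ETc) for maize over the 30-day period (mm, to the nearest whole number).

Tmean = (42.8 + 23.0)/2 = 32.90 °C
0.408 Ra = 0.408 × 28.1 = 11.4648 mm/d equivalent
ET₀ = 0.0023 × 11.4648 × (32.90 + 17.8) × √19.8 = 0.0023 × 11.4648 × 50.70 × 4.4497 = 5.9488 mm/d
ETc = Kc × ET₀ = 1.18 × 5.9488 = 7.0196 mm/d
Over 30 days: 7.0196 × 30 = 210.588 mm

211 mm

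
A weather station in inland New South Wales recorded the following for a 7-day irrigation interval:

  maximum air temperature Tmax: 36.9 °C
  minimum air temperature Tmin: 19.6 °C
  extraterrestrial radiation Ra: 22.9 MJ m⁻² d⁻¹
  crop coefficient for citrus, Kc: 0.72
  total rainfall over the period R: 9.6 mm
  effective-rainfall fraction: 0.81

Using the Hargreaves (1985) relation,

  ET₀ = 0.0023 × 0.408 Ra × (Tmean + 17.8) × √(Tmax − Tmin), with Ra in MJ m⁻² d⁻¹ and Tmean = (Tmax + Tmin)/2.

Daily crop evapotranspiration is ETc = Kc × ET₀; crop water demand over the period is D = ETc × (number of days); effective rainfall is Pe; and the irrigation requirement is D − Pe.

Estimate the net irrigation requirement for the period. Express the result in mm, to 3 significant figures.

Tmean = (36.9 + 19.6)/2 = 28.25 °C
0.408 Ra = 0.408 × 22.9 = 9.3432 mm/d equivalent
ET₀ = 0.0023 × 9.3432 × (28.25 + 17.8) × √17.3 = 0.0023 × 9.3432 × 46.05 × 4.1593 = 4.1160 mm/d
ETc = Kc × ET₀ = 0.72 × 4.1160 = 2.9635 mm/d
Crop demand D = ETc × 7 d = 2.9635 × 7 = 20.745 mm
Pe = 0.81 × 9.6 = 7.776 mm
D − Pe = 20.745 − 7.776 = 12.969 mm

13.0 mm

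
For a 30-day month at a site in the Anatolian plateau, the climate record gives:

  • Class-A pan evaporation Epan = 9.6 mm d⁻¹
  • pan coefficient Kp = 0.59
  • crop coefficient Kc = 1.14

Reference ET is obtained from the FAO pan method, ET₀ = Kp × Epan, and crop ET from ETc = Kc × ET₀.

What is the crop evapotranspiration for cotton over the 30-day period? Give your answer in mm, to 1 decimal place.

ET₀ = 0.59 × 9.6 = 5.6640 mm/d
ETc = Kc × ET₀ = 1.14 × 5.6640 = 6.4570 mm/d
Over 30 days: 6.4570 × 30 = 193.710 mm

193.7 mm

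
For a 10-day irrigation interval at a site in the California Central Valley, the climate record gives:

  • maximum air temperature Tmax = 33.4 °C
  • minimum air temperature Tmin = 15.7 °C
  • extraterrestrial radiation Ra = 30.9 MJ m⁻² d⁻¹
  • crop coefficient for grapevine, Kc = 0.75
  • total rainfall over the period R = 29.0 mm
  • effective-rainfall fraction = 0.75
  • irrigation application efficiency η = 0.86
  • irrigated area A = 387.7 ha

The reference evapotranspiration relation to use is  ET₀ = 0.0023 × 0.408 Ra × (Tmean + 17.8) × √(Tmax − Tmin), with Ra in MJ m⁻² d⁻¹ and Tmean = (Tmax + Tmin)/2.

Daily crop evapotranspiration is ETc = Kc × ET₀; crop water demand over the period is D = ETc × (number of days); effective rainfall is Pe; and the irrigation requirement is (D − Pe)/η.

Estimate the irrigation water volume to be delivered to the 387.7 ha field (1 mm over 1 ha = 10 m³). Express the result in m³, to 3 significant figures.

Tmean = (33.4 + 15.7)/2 = 24.55 °C
0.408 Ra = 0.408 × 30.9 = 12.6072 mm/d equivalent
ET₀ = 0.0023 × 12.6072 × (24.55 + 17.8) × √17.7 = 0.0023 × 12.6072 × 42.35 × 4.2071 = 5.1663 mm/d
ETc = Kc × ET₀ = 0.75 × 5.1663 = 3.8747 mm/d
Crop demand D = ETc × 10 d = 3.8747 × 10 = 38.747 mm
Pe = 0.75 × 29.0 = 21.750 mm
D − Pe = 38.747 − 21.750 = 16.997 mm
Gross irrigation = 16.997 / 0.86 = 19.764 mm
Volume = 19.764 mm × 387.7 ha × 10 = 76625.0 m³

76600 m³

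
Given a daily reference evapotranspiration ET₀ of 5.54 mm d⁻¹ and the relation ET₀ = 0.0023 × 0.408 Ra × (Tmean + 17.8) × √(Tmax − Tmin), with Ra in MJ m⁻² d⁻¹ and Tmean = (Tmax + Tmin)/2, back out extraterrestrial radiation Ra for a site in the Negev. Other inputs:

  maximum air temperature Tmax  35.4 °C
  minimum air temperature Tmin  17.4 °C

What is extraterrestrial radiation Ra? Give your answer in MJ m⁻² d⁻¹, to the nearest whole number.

Tmean = (35.4+17.4)/2 = 26.40 °C; ΔT = 18.0
Ra = ET₀ / [0.0023 × 0.408 × (Tmean+17.8) × √ΔT]
   = 5.54 / (0.0023 × 0.408 × 44.20 × 4.2426) = 31.482 MJ m⁻² d⁻¹

31 MJ m⁻² d⁻¹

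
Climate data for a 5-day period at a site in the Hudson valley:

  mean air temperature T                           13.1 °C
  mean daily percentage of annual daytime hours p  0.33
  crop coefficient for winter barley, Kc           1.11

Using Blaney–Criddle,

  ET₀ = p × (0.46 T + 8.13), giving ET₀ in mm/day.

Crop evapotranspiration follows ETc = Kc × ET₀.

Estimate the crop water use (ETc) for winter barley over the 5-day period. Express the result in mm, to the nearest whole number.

26 mm

ET₀ = 0.33 × (0.46 × 13.1 + 8.13) = 0.33 × 14.156 = 4.6715 mm/d
ETc = Kc × ET₀ = 1.11 × 4.6715 = 5.1854 mm/d
Over 5 days: 5.1854 × 5 = 25.927 mm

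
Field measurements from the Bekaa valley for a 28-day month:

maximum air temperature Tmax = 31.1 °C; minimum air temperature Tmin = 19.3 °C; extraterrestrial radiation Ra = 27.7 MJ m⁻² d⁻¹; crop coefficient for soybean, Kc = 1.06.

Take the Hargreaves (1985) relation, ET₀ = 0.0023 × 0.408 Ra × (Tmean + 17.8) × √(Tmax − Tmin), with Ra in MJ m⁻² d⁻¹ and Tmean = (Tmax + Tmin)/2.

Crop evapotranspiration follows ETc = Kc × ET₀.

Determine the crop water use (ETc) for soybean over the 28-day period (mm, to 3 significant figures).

Tmean = (31.1 + 19.3)/2 = 25.20 °C
0.408 Ra = 0.408 × 27.7 = 11.3016 mm/d equivalent
ET₀ = 0.0023 × 11.3016 × (25.20 + 17.8) × √11.8 = 0.0023 × 11.3016 × 43.00 × 3.4351 = 3.8395 mm/d
ETc = Kc × ET₀ = 1.06 × 3.8395 = 4.0699 mm/d
Over 28 days: 4.0699 × 28 = 113.957 mm

114 mm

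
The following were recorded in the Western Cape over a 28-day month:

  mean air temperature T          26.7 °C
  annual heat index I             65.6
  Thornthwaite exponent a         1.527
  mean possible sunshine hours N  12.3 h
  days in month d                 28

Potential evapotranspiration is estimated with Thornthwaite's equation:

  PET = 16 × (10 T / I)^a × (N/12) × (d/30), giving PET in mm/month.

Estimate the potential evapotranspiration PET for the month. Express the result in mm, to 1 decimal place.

130.5 mm

10T/I = 10 × 26.7 / 65.6 = 4.0701
(10T/I)^a = 4.0701^1.527 = 8.5284
Uncorrected PET = 16 × 8.5284 = 136.454 mm
Correction = (N/12)(d/30) = (12.3/12)(28/30) = 0.9567
PET = 136.454 × 0.9567 = 130.546 mm/month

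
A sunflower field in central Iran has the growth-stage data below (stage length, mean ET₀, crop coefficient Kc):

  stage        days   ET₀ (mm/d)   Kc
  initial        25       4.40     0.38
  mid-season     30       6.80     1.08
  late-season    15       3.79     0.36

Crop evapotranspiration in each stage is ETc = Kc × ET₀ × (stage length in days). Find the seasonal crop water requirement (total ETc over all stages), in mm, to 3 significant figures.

initial: 0.38 × 4.40 × 25 = 41.80 mm
mid-season: 1.08 × 6.80 × 30 = 220.32 mm
late-season: 0.36 × 3.79 × 15 = 20.47 mm
Seasonal total = 282.59 mm

283 mm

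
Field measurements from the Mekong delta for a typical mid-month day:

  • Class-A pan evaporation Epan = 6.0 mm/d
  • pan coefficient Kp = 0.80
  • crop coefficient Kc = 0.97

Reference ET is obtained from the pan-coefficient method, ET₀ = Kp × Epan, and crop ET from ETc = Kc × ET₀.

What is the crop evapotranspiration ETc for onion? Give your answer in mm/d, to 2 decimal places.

4.66 mm/d

ET₀ = 0.80 × 6.0 = 4.8000 mm/d
ETc = Kc × ET₀ = 0.97 × 4.8000 = 4.6560 mm/d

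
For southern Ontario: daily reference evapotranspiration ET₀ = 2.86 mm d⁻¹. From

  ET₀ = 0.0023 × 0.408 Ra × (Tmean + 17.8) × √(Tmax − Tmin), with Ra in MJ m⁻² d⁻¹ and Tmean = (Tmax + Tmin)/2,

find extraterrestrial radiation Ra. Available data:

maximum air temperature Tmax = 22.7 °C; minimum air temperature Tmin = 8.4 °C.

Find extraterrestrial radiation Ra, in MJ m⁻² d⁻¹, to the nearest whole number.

24 MJ m⁻² d⁻¹

Tmean = (22.7+8.4)/2 = 15.55 °C; ΔT = 14.3
Ra = ET₀ / [0.0023 × 0.408 × (Tmean+17.8) × √ΔT]
   = 2.86 / (0.0023 × 0.408 × 33.35 × 3.7815) = 24.167 MJ m⁻² d⁻¹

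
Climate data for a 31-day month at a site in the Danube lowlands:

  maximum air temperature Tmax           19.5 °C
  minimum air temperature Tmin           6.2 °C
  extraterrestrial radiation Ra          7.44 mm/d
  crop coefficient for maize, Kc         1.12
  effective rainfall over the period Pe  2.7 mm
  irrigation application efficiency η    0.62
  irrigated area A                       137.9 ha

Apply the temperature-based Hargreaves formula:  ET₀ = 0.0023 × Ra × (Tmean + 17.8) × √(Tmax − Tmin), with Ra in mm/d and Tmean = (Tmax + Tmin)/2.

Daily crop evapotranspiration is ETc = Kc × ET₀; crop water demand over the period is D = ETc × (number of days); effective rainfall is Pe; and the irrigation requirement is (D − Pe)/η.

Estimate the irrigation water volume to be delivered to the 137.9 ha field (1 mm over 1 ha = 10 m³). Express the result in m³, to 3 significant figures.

Tmean = (19.5 + 6.2)/2 = 12.85 °C
ET₀ = 0.0023 × 7.44 × (12.85 + 17.8) × √13.3 = 0.0023 × 7.44 × 30.65 × 3.6469 = 1.9127 mm/d
ETc = Kc × ET₀ = 1.12 × 1.9127 = 2.1422 mm/d
Crop demand D = ETc × 31 d = 2.1422 × 31 = 66.408 mm
D − Pe = 66.408 − 2.7 = 63.708 mm
Gross irrigation = 63.708 / 0.62 = 102.755 mm
Volume = 102.755 mm × 137.9 ha × 10 = 141699.1 m³

142000 m³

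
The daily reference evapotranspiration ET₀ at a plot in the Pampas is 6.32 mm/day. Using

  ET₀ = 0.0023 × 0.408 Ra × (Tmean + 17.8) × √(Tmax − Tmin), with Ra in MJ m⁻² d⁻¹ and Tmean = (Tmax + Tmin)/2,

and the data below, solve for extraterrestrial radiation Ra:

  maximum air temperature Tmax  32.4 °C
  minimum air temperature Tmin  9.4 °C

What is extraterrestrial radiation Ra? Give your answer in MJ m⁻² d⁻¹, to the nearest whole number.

36 MJ m⁻² d⁻¹

Tmean = (32.4+9.4)/2 = 20.90 °C; ΔT = 23.0
Ra = ET₀ / [0.0023 × 0.408 × (Tmean+17.8) × √ΔT]
   = 6.32 / (0.0023 × 0.408 × 38.70 × 4.7958) = 36.288 MJ m⁻² d⁻¹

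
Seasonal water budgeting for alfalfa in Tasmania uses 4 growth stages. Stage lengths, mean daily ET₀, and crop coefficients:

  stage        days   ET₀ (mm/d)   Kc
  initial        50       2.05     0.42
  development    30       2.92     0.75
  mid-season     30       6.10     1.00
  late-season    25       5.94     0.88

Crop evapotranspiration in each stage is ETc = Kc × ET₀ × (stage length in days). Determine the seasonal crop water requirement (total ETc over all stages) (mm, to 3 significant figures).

422 mm

initial: 0.42 × 2.05 × 50 = 43.05 mm
development: 0.75 × 2.92 × 30 = 65.70 mm
mid-season: 1.00 × 6.10 × 30 = 183.00 mm
late-season: 0.88 × 5.94 × 25 = 130.68 mm
Seasonal total = 422.43 mm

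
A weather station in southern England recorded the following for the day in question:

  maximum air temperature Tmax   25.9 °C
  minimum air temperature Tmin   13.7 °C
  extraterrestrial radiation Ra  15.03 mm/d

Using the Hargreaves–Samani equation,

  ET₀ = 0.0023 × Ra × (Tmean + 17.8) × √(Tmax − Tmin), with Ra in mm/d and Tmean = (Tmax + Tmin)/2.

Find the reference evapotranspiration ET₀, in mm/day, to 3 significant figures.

Tmean = (25.9 + 13.7)/2 = 19.80 °C
ET₀ = 0.0023 × 15.03 × (19.80 + 17.8) × √12.2 = 0.0023 × 15.03 × 37.60 × 3.4928 = 4.5399 mm/d

4.54 mm/day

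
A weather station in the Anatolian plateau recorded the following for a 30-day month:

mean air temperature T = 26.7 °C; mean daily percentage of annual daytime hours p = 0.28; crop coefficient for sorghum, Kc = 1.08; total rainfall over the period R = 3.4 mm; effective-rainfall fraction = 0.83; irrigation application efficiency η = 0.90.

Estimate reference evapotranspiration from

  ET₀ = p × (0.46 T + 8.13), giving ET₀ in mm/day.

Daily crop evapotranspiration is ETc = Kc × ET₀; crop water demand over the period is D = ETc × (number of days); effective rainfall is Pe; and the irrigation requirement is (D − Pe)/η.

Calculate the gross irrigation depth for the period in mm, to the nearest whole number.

ET₀ = 0.28 × (0.46 × 26.7 + 8.13) = 0.28 × 20.412 = 5.7154 mm/d
ETc = Kc × ET₀ = 1.08 × 5.7154 = 6.1726 mm/d
Crop demand D = ETc × 30 d = 6.1726 × 30 = 185.178 mm
Pe = 0.83 × 3.4 = 2.822 mm
D − Pe = 185.178 − 2.822 = 182.356 mm
Gross irrigation = 182.356 / 0.90 = 202.618 mm

203 mm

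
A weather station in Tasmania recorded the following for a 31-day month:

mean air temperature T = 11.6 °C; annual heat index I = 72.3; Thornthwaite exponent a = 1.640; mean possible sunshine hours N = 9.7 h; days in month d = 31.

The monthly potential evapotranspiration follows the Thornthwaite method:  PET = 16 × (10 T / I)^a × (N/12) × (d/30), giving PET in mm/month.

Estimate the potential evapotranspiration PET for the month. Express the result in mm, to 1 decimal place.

29.0 mm

10T/I = 10 × 11.6 / 72.3 = 1.6044
(10T/I)^a = 1.6044^1.640 = 2.1713
Uncorrected PET = 16 × 2.1713 = 34.741 mm
Correction = (N/12)(d/30) = (9.7/12)(31/30) = 0.8353
PET = 34.741 × 0.8353 = 29.019 mm/month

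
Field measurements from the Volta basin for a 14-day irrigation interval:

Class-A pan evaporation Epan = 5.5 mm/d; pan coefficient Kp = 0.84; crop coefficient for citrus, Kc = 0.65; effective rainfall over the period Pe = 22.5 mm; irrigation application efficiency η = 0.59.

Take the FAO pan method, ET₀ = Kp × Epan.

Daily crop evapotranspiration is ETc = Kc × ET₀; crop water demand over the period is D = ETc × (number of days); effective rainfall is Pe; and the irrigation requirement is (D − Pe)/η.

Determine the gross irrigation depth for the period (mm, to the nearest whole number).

ET₀ = 0.84 × 5.5 = 4.6200 mm/d
ETc = Kc × ET₀ = 0.65 × 4.6200 = 3.0030 mm/d
Crop demand D = ETc × 14 d = 3.0030 × 14 = 42.042 mm
D − Pe = 42.042 − 22.5 = 19.542 mm
Gross irrigation = 19.542 / 0.59 = 33.122 mm

33 mm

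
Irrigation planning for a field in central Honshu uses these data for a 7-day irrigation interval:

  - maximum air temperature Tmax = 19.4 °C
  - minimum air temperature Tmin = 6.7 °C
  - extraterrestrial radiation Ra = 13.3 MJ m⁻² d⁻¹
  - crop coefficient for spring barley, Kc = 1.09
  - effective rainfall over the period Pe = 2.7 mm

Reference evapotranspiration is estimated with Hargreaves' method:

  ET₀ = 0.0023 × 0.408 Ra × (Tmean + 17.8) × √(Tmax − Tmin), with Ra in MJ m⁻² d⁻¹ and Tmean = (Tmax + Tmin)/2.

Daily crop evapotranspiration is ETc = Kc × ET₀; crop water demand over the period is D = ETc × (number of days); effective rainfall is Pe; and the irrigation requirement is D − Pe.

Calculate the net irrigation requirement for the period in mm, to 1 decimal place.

7.8 mm

Tmean = (19.4 + 6.7)/2 = 13.05 °C
0.408 Ra = 0.408 × 13.3 = 5.4264 mm/d equivalent
ET₀ = 0.0023 × 5.4264 × (13.05 + 17.8) × √12.7 = 0.0023 × 5.4264 × 30.85 × 3.5637 = 1.3721 mm/d
ETc = Kc × ET₀ = 1.09 × 1.3721 = 1.4956 mm/d
Crop demand D = ETc × 7 d = 1.4956 × 7 = 10.469 mm
D − Pe = 10.469 − 2.7 = 7.769 mm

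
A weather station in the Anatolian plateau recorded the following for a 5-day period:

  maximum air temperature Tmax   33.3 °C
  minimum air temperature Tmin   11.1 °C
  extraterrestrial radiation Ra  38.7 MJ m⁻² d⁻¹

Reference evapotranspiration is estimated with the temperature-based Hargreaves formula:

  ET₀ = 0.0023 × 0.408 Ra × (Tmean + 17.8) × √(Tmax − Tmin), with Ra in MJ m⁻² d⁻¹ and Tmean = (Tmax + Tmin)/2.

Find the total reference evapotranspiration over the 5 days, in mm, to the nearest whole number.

34 mm

Tmean = (33.3 + 11.1)/2 = 22.20 °C
0.408 Ra = 0.408 × 38.7 = 15.7896 mm/d equivalent
ET₀ = 0.0023 × 15.7896 × (22.20 + 17.8) × √22.2 = 0.0023 × 15.7896 × 40.00 × 4.7117 = 6.8444 mm/d
Over 5 days: 6.8444 × 5 = 34.222 mm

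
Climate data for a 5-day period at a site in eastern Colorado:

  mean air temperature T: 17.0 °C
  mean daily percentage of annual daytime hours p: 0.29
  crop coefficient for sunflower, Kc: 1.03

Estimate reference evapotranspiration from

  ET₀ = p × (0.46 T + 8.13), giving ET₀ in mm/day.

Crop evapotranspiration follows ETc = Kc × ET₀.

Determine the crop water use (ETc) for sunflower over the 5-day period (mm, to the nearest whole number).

ET₀ = 0.29 × (0.46 × 17.0 + 8.13) = 0.29 × 15.950 = 4.6255 mm/d
ETc = Kc × ET₀ = 1.03 × 4.6255 = 4.7643 mm/d
Over 5 days: 4.7643 × 5 = 23.822 mm

24 mm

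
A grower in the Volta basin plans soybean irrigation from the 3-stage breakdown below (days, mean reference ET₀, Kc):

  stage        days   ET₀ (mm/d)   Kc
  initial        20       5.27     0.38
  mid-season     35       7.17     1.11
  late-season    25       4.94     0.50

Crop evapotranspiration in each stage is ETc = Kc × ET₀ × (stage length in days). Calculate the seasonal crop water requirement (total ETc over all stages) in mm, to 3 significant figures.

380 mm

initial: 0.38 × 5.27 × 20 = 40.05 mm
mid-season: 1.11 × 7.17 × 35 = 278.55 mm
late-season: 0.50 × 4.94 × 25 = 61.75 mm
Seasonal total = 380.35 mm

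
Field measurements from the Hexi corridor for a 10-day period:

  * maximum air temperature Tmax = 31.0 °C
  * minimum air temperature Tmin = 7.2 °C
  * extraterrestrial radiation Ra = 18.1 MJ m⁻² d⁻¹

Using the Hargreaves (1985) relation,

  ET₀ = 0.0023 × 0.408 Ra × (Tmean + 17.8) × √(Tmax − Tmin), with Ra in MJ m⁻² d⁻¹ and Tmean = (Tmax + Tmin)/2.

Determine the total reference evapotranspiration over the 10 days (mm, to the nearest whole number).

Tmean = (31.0 + 7.2)/2 = 19.10 °C
0.408 Ra = 0.408 × 18.1 = 7.3848 mm/d equivalent
ET₀ = 0.0023 × 7.3848 × (19.10 + 17.8) × √23.8 = 0.0023 × 7.3848 × 36.90 × 4.8785 = 3.0576 mm/d
Over 10 days: 3.0576 × 10 = 30.576 mm

31 mm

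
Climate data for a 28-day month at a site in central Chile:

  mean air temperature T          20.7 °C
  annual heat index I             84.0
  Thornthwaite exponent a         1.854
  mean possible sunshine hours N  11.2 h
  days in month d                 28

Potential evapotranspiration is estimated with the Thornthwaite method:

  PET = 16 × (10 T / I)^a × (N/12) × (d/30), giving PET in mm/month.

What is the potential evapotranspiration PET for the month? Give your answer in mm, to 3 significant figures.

10T/I = 10 × 20.7 / 84.0 = 2.4643
(10T/I)^a = 2.4643^1.854 = 5.3235
Uncorrected PET = 16 × 5.3235 = 85.176 mm
Correction = (N/12)(d/30) = (11.2/12)(28/30) = 0.8711
PET = 85.176 × 0.8711 = 74.197 mm/month

74.2 mm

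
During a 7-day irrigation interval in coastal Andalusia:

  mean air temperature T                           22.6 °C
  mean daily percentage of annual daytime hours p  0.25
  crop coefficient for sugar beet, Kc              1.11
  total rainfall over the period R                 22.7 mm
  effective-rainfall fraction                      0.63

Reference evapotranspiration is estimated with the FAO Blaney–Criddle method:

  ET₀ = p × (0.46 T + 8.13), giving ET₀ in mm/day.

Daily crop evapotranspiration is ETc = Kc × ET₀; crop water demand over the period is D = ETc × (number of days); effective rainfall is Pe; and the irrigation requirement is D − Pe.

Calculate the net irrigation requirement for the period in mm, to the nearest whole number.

22 mm

ET₀ = 0.25 × (0.46 × 22.6 + 8.13) = 0.25 × 18.526 = 4.6315 mm/d
ETc = Kc × ET₀ = 1.11 × 4.6315 = 5.1410 mm/d
Crop demand D = ETc × 7 d = 5.1410 × 7 = 35.987 mm
Pe = 0.63 × 22.7 = 14.301 mm
D − Pe = 35.987 − 14.301 = 21.686 mm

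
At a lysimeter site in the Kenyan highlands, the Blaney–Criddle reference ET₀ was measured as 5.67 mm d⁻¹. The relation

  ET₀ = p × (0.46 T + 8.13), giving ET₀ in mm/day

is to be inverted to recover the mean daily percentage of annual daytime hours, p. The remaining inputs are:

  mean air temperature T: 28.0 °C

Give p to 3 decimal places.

0.270

p = ET₀ / (0.46 T + 8.13) = 5.67 / (0.46 × 28.0 + 8.13) = 5.67 / 21.010 = 0.2699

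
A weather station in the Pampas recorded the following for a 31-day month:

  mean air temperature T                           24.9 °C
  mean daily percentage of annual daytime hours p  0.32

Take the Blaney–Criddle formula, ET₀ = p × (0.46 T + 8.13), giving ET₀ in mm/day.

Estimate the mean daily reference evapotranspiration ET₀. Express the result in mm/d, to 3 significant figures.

6.27 mm/d

ET₀ = 0.32 × (0.46 × 24.9 + 8.13) = 0.32 × 19.584 = 6.2669 mm/d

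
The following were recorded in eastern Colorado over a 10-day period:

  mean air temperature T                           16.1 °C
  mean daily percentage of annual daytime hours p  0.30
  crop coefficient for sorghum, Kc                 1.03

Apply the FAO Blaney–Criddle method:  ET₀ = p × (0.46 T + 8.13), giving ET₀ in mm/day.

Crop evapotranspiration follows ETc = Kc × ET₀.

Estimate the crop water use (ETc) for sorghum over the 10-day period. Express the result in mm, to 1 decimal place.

ET₀ = 0.30 × (0.46 × 16.1 + 8.13) = 0.30 × 15.536 = 4.6608 mm/d
ETc = Kc × ET₀ = 1.03 × 4.6608 = 4.8006 mm/d
Over 10 days: 4.8006 × 10 = 48.006 mm

48.0 mm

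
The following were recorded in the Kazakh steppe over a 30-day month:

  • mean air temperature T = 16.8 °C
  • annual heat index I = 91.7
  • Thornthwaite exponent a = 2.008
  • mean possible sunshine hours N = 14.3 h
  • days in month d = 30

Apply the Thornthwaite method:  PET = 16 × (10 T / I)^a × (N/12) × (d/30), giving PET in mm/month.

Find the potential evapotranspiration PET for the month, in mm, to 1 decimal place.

10T/I = 10 × 16.8 / 91.7 = 1.8321
(10T/I)^a = 1.8321^2.008 = 3.3729
Uncorrected PET = 16 × 3.3729 = 53.966 mm
Correction = (N/12)(d/30) = (14.3/12)(30/30) = 1.1917
PET = 53.966 × 1.1917 = 64.311 mm/month

64.3 mm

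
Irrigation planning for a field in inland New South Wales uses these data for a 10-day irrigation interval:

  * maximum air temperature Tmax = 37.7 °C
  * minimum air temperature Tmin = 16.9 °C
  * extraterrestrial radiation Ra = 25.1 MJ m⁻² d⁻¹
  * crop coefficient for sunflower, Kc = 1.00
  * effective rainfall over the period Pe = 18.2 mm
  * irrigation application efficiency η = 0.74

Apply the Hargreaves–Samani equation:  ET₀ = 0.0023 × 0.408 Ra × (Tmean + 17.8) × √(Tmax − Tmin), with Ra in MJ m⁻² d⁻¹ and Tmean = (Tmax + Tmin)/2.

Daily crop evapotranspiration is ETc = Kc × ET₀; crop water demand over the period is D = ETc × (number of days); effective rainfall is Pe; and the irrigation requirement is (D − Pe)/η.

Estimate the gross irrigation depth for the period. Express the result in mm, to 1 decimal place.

40.9 mm

Tmean = (37.7 + 16.9)/2 = 27.30 °C
0.408 Ra = 0.408 × 25.1 = 10.2408 mm/d equivalent
ET₀ = 0.0023 × 10.2408 × (27.30 + 17.8) × √20.8 = 0.0023 × 10.2408 × 45.10 × 4.5607 = 4.8447 mm/d
ETc = Kc × ET₀ = 1.00 × 4.8447 = 4.8447 mm/d
Crop demand D = ETc × 10 d = 4.8447 × 10 = 48.447 mm
D − Pe = 48.447 − 18.2 = 30.247 mm
Gross irrigation = 30.247 / 0.74 = 40.874 mm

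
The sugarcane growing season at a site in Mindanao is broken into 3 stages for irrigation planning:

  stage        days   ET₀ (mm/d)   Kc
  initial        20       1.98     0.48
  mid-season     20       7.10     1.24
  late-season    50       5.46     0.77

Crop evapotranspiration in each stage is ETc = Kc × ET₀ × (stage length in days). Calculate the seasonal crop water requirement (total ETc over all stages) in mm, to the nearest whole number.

405 mm

initial: 0.48 × 1.98 × 20 = 19.01 mm
mid-season: 1.24 × 7.10 × 20 = 176.08 mm
late-season: 0.77 × 5.46 × 50 = 210.21 mm
Seasonal total = 405.30 mm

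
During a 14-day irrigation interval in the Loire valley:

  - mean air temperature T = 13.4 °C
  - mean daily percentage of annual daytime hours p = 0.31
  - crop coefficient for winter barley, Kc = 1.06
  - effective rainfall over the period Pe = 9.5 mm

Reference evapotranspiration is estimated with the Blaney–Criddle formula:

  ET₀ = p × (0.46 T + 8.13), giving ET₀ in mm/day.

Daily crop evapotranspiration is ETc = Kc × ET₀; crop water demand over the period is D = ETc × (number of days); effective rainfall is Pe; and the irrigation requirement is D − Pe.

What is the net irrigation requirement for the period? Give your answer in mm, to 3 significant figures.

56.3 mm

ET₀ = 0.31 × (0.46 × 13.4 + 8.13) = 0.31 × 14.294 = 4.4311 mm/d
ETc = Kc × ET₀ = 1.06 × 4.4311 = 4.6970 mm/d
Crop demand D = ETc × 14 d = 4.6970 × 14 = 65.758 mm
D − Pe = 65.758 − 9.5 = 56.258 mm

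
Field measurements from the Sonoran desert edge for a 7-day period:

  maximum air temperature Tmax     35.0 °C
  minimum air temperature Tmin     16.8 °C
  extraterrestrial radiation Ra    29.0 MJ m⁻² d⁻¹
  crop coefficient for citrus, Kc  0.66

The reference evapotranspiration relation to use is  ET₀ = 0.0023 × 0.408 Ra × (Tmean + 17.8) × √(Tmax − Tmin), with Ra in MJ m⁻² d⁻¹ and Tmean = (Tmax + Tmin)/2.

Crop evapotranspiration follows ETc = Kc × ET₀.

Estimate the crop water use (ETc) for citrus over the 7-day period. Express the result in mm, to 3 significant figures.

23.4 mm

Tmean = (35.0 + 16.8)/2 = 25.90 °C
0.408 Ra = 0.408 × 29.0 = 11.8320 mm/d equivalent
ET₀ = 0.0023 × 11.8320 × (25.90 + 17.8) × √18.2 = 0.0023 × 11.8320 × 43.70 × 4.2661 = 5.0734 mm/d
ETc = Kc × ET₀ = 0.66 × 5.0734 = 3.3484 mm/d
Over 7 days: 3.3484 × 7 = 23.439 mm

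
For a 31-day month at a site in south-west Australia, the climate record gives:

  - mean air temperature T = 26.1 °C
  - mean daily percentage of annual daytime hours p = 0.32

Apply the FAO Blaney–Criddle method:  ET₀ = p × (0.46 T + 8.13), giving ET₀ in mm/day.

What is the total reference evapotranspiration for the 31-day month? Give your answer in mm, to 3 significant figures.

ET₀ = 0.32 × (0.46 × 26.1 + 8.13) = 0.32 × 20.136 = 6.4435 mm/d
Monthly total = 6.4435 × 31 = 199.749 mm

200 mm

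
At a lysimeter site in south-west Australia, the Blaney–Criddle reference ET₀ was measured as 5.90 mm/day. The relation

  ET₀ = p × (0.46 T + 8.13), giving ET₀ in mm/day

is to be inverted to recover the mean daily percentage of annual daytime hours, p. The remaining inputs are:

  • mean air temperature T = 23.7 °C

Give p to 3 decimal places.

0.310

p = ET₀ / (0.46 T + 8.13) = 5.90 / (0.46 × 23.7 + 8.13) = 5.90 / 19.032 = 0.3100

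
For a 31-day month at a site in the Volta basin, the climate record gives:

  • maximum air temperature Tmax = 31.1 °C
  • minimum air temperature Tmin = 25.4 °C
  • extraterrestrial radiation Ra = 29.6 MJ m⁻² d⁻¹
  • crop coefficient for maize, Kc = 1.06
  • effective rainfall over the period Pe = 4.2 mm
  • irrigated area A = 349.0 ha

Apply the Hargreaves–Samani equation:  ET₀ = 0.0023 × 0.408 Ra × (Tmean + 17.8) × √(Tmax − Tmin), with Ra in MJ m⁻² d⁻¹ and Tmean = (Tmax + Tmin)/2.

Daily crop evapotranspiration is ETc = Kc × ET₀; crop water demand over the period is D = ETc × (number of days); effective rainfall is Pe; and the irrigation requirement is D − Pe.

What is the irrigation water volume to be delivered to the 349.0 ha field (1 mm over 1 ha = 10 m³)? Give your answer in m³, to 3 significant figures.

336000 m³

Tmean = (31.1 + 25.4)/2 = 28.25 °C
0.408 Ra = 0.408 × 29.6 = 12.0768 mm/d equivalent
ET₀ = 0.0023 × 12.0768 × (28.25 + 17.8) × √5.7 = 0.0023 × 12.0768 × 46.05 × 2.3875 = 3.0539 mm/d
ETc = Kc × ET₀ = 1.06 × 3.0539 = 3.2371 mm/d
Crop demand D = ETc × 31 d = 3.2371 × 31 = 100.350 mm
D − Pe = 100.350 − 4.2 = 96.150 mm
Volume = 96.150 mm × 349.0 ha × 10 = 335563.5 m³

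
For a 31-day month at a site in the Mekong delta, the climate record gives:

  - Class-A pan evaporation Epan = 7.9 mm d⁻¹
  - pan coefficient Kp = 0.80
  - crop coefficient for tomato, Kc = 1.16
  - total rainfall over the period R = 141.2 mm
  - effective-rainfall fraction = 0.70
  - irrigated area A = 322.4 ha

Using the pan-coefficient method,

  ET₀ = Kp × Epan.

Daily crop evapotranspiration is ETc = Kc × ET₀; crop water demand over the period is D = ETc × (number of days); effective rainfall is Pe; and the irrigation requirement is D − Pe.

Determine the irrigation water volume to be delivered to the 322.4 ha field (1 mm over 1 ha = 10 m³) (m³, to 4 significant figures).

414000 m³

ET₀ = 0.80 × 7.9 = 6.3200 mm/d
ETc = Kc × ET₀ = 1.16 × 6.3200 = 7.3312 mm/d
Crop demand D = ETc × 31 d = 7.3312 × 31 = 227.267 mm
Pe = 0.70 × 141.2 = 98.840 mm
D − Pe = 227.267 − 98.840 = 128.427 mm
Volume = 128.427 mm × 322.4 ha × 10 = 414048.6 m³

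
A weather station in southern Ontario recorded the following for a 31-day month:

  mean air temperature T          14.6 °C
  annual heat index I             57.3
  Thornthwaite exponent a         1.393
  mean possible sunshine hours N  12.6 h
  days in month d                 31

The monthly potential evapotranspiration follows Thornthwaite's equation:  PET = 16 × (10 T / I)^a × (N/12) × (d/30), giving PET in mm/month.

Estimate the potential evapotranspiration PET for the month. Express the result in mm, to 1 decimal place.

10T/I = 10 × 14.6 / 57.3 = 2.5480
(10T/I)^a = 2.5480^1.393 = 3.6799
Uncorrected PET = 16 × 3.6799 = 58.878 mm
Correction = (N/12)(d/30) = (12.6/12)(31/30) = 1.0850
PET = 58.878 × 1.0850 = 63.883 mm/month

63.9 mm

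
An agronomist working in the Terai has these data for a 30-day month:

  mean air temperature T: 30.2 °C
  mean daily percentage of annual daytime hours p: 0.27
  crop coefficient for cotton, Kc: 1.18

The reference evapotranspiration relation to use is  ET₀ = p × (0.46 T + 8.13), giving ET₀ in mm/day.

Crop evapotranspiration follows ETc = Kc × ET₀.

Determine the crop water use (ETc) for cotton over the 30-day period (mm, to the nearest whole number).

210 mm

ET₀ = 0.27 × (0.46 × 30.2 + 8.13) = 0.27 × 22.022 = 5.9459 mm/d
ETc = Kc × ET₀ = 1.18 × 5.9459 = 7.0162 mm/d
Over 30 days: 7.0162 × 30 = 210.486 mm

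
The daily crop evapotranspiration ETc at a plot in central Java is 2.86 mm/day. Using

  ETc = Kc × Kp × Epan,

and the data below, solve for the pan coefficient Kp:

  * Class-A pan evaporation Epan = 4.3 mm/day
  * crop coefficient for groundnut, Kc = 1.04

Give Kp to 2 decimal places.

ETc = Kc × Kp × Epan  ⇒  Kp = ETc / (Kc × Epan)
Kp = 2.86 / (1.04 × 4.3) = 2.86 / 4.472 = 0.6395

0.64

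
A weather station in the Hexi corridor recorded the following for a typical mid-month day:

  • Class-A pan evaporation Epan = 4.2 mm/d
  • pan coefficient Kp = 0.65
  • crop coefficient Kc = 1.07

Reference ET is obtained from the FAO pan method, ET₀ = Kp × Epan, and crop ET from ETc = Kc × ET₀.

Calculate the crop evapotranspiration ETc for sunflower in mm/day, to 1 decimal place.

ET₀ = 0.65 × 4.2 = 2.7300 mm/d
ETc = Kc × ET₀ = 1.07 × 2.7300 = 2.9211 mm/d

2.9 mm/day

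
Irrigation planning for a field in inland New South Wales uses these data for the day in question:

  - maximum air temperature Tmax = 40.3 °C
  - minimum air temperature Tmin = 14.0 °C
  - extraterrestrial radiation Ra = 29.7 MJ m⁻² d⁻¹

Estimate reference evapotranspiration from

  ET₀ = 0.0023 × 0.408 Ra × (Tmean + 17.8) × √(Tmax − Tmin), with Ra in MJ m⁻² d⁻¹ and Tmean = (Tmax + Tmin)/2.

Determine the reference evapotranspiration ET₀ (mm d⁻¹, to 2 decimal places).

Tmean = (40.3 + 14.0)/2 = 27.15 °C
0.408 Ra = 0.408 × 29.7 = 12.1176 mm/d equivalent
ET₀ = 0.0023 × 12.1176 × (27.15 + 17.8) × √26.3 = 0.0023 × 12.1176 × 44.95 × 5.1284 = 6.4247 mm/d

6.42 mm d⁻¹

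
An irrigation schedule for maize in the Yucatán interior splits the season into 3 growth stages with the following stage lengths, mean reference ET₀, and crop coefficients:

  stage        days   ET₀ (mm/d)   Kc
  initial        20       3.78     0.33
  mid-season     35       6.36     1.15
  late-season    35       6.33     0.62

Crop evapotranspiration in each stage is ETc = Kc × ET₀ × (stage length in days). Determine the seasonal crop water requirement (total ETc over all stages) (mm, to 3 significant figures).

418 mm

initial: 0.33 × 3.78 × 20 = 24.95 mm
mid-season: 1.15 × 6.36 × 35 = 255.99 mm
late-season: 0.62 × 6.33 × 35 = 137.36 mm
Seasonal total = 418.30 mm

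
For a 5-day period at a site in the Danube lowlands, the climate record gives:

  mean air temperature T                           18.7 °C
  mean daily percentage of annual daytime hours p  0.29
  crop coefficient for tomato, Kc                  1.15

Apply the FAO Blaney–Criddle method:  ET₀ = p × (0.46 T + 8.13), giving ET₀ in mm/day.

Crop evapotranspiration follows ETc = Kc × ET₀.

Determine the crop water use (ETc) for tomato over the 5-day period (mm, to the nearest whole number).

28 mm

ET₀ = 0.29 × (0.46 × 18.7 + 8.13) = 0.29 × 16.732 = 4.8523 mm/d
ETc = Kc × ET₀ = 1.15 × 4.8523 = 5.5801 mm/d
Over 5 days: 5.5801 × 5 = 27.901 mm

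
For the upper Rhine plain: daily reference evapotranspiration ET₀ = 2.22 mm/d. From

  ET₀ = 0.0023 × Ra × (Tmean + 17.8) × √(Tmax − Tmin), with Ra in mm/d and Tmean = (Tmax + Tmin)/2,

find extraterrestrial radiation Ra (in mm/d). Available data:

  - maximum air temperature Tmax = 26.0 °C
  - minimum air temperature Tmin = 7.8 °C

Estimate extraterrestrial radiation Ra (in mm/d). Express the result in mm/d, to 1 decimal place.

Tmean = 16.90 °C; √ΔT = 4.2661
Ra = ET₀ / [0.0023 × (Tmean+17.8) × √ΔT] = 2.22 / (0.0023 × 34.70 × 4.2661) = 6.520 mm/d

6.5 mm/d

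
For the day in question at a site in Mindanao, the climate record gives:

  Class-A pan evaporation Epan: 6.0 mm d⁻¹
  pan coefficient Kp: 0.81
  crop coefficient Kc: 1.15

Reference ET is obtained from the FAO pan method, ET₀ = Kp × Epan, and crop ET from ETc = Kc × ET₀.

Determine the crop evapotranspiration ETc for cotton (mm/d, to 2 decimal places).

5.59 mm/d

ET₀ = 0.81 × 6.0 = 4.8600 mm/d
ETc = Kc × ET₀ = 1.15 × 4.8600 = 5.5890 mm/d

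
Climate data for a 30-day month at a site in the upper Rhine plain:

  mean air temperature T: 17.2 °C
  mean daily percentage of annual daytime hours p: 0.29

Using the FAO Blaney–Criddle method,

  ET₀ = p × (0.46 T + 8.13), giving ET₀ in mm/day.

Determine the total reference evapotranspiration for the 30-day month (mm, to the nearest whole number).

140 mm

ET₀ = 0.29 × (0.46 × 17.2 + 8.13) = 0.29 × 16.042 = 4.6522 mm/d
Monthly total = 4.6522 × 30 = 139.566 mm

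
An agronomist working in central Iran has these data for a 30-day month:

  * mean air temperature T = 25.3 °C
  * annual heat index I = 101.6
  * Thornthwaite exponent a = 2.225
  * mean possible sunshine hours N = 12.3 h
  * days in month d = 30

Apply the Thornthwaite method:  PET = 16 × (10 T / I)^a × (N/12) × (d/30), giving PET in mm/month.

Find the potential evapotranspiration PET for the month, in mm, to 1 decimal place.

10T/I = 10 × 25.3 / 101.6 = 2.4902
(10T/I)^a = 2.4902^2.225 = 7.6141
Uncorrected PET = 16 × 7.6141 = 121.826 mm
Correction = (N/12)(d/30) = (12.3/12)(30/30) = 1.0250
PET = 121.826 × 1.0250 = 124.872 mm/month

124.9 mm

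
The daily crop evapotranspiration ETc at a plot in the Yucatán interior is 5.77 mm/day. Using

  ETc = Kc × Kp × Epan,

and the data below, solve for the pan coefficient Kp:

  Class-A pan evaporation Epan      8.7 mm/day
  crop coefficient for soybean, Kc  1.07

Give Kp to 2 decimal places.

ETc = Kc × Kp × Epan  ⇒  Kp = ETc / (Kc × Epan)
Kp = 5.77 / (1.07 × 8.7) = 5.77 / 9.309 = 0.6198

0.62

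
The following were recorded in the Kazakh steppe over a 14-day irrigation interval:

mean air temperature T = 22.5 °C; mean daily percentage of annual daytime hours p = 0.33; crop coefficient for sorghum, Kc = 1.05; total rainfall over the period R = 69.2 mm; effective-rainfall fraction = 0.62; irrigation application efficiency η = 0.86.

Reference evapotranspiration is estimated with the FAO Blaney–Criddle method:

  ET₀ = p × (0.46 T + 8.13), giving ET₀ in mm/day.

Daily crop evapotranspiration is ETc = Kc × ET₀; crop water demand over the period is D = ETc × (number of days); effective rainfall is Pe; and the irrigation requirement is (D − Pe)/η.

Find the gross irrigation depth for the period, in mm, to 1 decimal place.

54.4 mm

ET₀ = 0.33 × (0.46 × 22.5 + 8.13) = 0.33 × 18.480 = 6.0984 mm/d
ETc = Kc × ET₀ = 1.05 × 6.0984 = 6.4033 mm/d
Crop demand D = ETc × 14 d = 6.4033 × 14 = 89.646 mm
Pe = 0.62 × 69.2 = 42.904 mm
D − Pe = 89.646 − 42.904 = 46.742 mm
Gross irrigation = 46.742 / 0.86 = 54.351 mm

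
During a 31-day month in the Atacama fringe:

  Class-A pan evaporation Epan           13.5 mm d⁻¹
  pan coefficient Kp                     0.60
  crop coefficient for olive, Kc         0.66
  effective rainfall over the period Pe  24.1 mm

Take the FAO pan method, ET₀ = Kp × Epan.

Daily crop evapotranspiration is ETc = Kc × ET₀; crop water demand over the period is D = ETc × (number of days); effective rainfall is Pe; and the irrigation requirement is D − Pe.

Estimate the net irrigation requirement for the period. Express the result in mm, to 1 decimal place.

141.6 mm

ET₀ = 0.60 × 13.5 = 8.1000 mm/d
ETc = Kc × ET₀ = 0.66 × 8.1000 = 5.3460 mm/d
Crop demand D = ETc × 31 d = 5.3460 × 31 = 165.726 mm
D − Pe = 165.726 − 24.1 = 141.626 mm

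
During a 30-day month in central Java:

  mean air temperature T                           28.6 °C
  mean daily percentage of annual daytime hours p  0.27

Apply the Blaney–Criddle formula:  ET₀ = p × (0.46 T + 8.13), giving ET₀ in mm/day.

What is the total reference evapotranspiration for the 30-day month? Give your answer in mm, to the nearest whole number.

ET₀ = 0.27 × (0.46 × 28.6 + 8.13) = 0.27 × 21.286 = 5.7472 mm/d
Monthly total = 5.7472 × 30 = 172.416 mm

172 mm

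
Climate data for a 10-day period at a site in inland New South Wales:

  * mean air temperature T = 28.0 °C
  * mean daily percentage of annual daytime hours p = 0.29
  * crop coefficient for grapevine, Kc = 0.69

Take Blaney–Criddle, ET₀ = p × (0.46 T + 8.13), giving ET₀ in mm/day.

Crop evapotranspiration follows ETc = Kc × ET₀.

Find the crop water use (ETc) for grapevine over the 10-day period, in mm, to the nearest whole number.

42 mm

ET₀ = 0.29 × (0.46 × 28.0 + 8.13) = 0.29 × 21.010 = 6.0929 mm/d
ETc = Kc × ET₀ = 0.69 × 6.0929 = 4.2041 mm/d
Over 10 days: 4.2041 × 10 = 42.041 mm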